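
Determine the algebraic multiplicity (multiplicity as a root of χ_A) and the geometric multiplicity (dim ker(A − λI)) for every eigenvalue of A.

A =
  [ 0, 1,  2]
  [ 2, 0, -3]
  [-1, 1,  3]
λ = 1: alg = 3, geom = 1

Step 1 — factor the characteristic polynomial to read off the algebraic multiplicities:
  χ_A(x) = (x - 1)^3

Step 2 — compute geometric multiplicities via the rank-nullity identity g(λ) = n − rank(A − λI):
  rank(A − (1)·I) = 2, so dim ker(A − (1)·I) = n − 2 = 1

Summary:
  λ = 1: algebraic multiplicity = 3, geometric multiplicity = 1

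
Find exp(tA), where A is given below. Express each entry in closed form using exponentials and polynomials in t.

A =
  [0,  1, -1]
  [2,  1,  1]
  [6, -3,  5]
e^{tA} =
  [-2*t*exp(2*t) + exp(2*t), t*exp(2*t), -t*exp(2*t)]
  [2*t*exp(2*t), -t*exp(2*t) + exp(2*t), t*exp(2*t)]
  [6*t*exp(2*t), -3*t*exp(2*t), 3*t*exp(2*t) + exp(2*t)]

Strategy: write A = P · J · P⁻¹ where J is a Jordan canonical form, so e^{tA} = P · e^{tJ} · P⁻¹, and e^{tJ} can be computed block-by-block.

A has Jordan form
J =
  [2, 1, 0]
  [0, 2, 0]
  [0, 0, 2]
(up to reordering of blocks).

Per-block formulas:
  For a 1×1 block at λ = 2: exp(t · [2]) = [e^(2t)].
  For a 2×2 Jordan block J_2(2): exp(t · J_2(2)) = e^(2t)·(I + t·N), where N is the 2×2 nilpotent shift.

After assembling e^{tJ} and conjugating by P, we get:

e^{tA} =
  [-2*t*exp(2*t) + exp(2*t), t*exp(2*t), -t*exp(2*t)]
  [2*t*exp(2*t), -t*exp(2*t) + exp(2*t), t*exp(2*t)]
  [6*t*exp(2*t), -3*t*exp(2*t), 3*t*exp(2*t) + exp(2*t)]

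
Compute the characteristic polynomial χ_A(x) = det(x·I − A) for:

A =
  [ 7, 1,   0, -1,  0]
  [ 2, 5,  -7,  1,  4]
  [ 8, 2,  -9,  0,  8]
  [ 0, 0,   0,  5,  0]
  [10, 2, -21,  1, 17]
x^5 - 25*x^4 + 250*x^3 - 1250*x^2 + 3125*x - 3125

Expanding det(x·I − A) (e.g. by cofactor expansion or by noting that A is similar to its Jordan form J, which has the same characteristic polynomial as A) gives
  χ_A(x) = x^5 - 25*x^4 + 250*x^3 - 1250*x^2 + 3125*x - 3125
which factors as (x - 5)^5. The eigenvalues (with algebraic multiplicities) are λ = 5 with multiplicity 5.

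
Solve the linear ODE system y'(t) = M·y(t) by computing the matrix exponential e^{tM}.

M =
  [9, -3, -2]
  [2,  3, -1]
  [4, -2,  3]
e^{tM} =
  [t^2*exp(5*t) + 4*t*exp(5*t) + exp(5*t), -t^2*exp(5*t) - 3*t*exp(5*t), -t^2*exp(5*t)/2 - 2*t*exp(5*t)]
  [2*t*exp(5*t), -2*t*exp(5*t) + exp(5*t), -t*exp(5*t)]
  [2*t^2*exp(5*t) + 4*t*exp(5*t), -2*t^2*exp(5*t) - 2*t*exp(5*t), -t^2*exp(5*t) - 2*t*exp(5*t) + exp(5*t)]

Strategy: write M = P · J · P⁻¹ where J is a Jordan canonical form, so e^{tM} = P · e^{tJ} · P⁻¹, and e^{tJ} can be computed block-by-block.

M has Jordan form
J =
  [5, 1, 0]
  [0, 5, 1]
  [0, 0, 5]
(up to reordering of blocks).

Per-block formulas:
  For a 3×3 Jordan block J_3(5): exp(t · J_3(5)) = e^(5t)·(I + t·N + (t^2/2)·N^2), where N is the 3×3 nilpotent shift.

After assembling e^{tJ} and conjugating by P, we get:

e^{tM} =
  [t^2*exp(5*t) + 4*t*exp(5*t) + exp(5*t), -t^2*exp(5*t) - 3*t*exp(5*t), -t^2*exp(5*t)/2 - 2*t*exp(5*t)]
  [2*t*exp(5*t), -2*t*exp(5*t) + exp(5*t), -t*exp(5*t)]
  [2*t^2*exp(5*t) + 4*t*exp(5*t), -2*t^2*exp(5*t) - 2*t*exp(5*t), -t^2*exp(5*t) - 2*t*exp(5*t) + exp(5*t)]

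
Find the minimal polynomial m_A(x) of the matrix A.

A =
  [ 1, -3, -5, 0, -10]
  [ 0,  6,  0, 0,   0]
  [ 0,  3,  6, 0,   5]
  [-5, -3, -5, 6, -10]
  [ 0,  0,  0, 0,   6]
x^3 - 13*x^2 + 48*x - 36

The characteristic polynomial is χ_A(x) = (x - 6)^4*(x - 1), so the eigenvalues are known. The minimal polynomial is
  m_A(x) = Π_λ (x − λ)^{k_λ}
where k_λ is the size of the *largest* Jordan block for λ (equivalently, the smallest k with (A − λI)^k v = 0 for every generalised eigenvector v of λ).

  λ = 1: largest Jordan block has size 1, contributing (x − 1)
  λ = 6: largest Jordan block has size 2, contributing (x − 6)^2

So m_A(x) = (x - 6)^2*(x - 1) = x^3 - 13*x^2 + 48*x - 36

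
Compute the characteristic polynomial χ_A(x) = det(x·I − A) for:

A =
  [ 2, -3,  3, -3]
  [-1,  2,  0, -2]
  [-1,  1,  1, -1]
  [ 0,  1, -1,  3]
x^4 - 8*x^3 + 24*x^2 - 32*x + 16

Expanding det(x·I − A) (e.g. by cofactor expansion or by noting that A is similar to its Jordan form J, which has the same characteristic polynomial as A) gives
  χ_A(x) = x^4 - 8*x^3 + 24*x^2 - 32*x + 16
which factors as (x - 2)^4. The eigenvalues (with algebraic multiplicities) are λ = 2 with multiplicity 4.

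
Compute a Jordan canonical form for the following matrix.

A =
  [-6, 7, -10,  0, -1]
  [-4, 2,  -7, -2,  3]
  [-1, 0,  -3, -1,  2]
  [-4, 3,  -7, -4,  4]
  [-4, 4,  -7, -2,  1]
J_3(-2) ⊕ J_2(-2)

The characteristic polynomial is
  det(x·I − A) = x^5 + 10*x^4 + 40*x^3 + 80*x^2 + 80*x + 32 = (x + 2)^5

Eigenvalues and multiplicities (the geometric multiplicity of λ is n − rank(A − λI), which equals the number of Jordan blocks for λ):
  λ = -2: algebraic multiplicity = 5, geometric multiplicity = 2

Determining the block sizes for each eigenvalue:
  λ = -2: with am = 5 and gm = 2, the partition is not yet determined (e.g. several partitions of 5 into 2 parts exist). Let N = A − (-2)·I. Computing rank(N^1) = 3, rank(N^2) = 1, rank(N^3) = 0; the number of blocks of size ≥ j is rank(N^{j−1}) − rank(N^j), giving [2, 2, 1]. So we have 1 block(s) of size 3, 1 block(s) of size 2 → block sizes [3, 2]

Assembling the blocks gives a Jordan form
J =
  [-2,  1,  0,  0,  0]
  [ 0, -2,  1,  0,  0]
  [ 0,  0, -2,  0,  0]
  [ 0,  0,  0, -2,  1]
  [ 0,  0,  0,  0, -2]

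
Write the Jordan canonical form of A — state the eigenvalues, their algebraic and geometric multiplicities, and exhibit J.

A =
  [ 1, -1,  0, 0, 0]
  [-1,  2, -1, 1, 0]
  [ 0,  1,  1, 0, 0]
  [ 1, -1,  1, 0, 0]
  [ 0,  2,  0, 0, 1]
J_3(1) ⊕ J_1(1) ⊕ J_1(1)

The characteristic polynomial is
  det(x·I − A) = x^5 - 5*x^4 + 10*x^3 - 10*x^2 + 5*x - 1 = (x - 1)^5

Eigenvalues and multiplicities (the geometric multiplicity of λ is n − rank(A − λI), which equals the number of Jordan blocks for λ):
  λ = 1: algebraic multiplicity = 5, geometric multiplicity = 3

Determining the block sizes for each eigenvalue:
  λ = 1: with am = 5 and gm = 3, the partition is not yet determined (e.g. several partitions of 5 into 3 parts exist). Let N = A − (1)·I. Computing rank(N^1) = 2, rank(N^2) = 1, rank(N^3) = 0; the number of blocks of size ≥ j is rank(N^{j−1}) − rank(N^j), giving [3, 1, 1]. So we have 1 block(s) of size 3, 2 block(s) of size 1 → block sizes [3, 1, 1]

Assembling the blocks gives a Jordan form
J =
  [1, 1, 0, 0, 0]
  [0, 1, 1, 0, 0]
  [0, 0, 1, 0, 0]
  [0, 0, 0, 1, 0]
  [0, 0, 0, 0, 1]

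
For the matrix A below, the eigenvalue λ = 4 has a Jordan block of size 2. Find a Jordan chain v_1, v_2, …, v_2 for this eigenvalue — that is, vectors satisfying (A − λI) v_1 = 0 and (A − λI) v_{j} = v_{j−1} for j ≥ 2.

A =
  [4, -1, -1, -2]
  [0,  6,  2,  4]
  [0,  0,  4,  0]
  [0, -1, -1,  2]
A Jordan chain for λ = 4 of length 2:
v_1 = (-1, 2, 0, -1)ᵀ
v_2 = (0, 1, 0, 0)ᵀ

Let N = A − (4)·I. We want v_2 with N^2 v_2 = 0 but N^1 v_2 ≠ 0; then v_{j-1} := N · v_j for j = 2, …, 2.

Pick v_2 = (0, 1, 0, 0)ᵀ.
Then v_1 = N · v_2 = (-1, 2, 0, -1)ᵀ.

Sanity check: (A − (4)·I) v_1 = (0, 0, 0, 0)ᵀ = 0. ✓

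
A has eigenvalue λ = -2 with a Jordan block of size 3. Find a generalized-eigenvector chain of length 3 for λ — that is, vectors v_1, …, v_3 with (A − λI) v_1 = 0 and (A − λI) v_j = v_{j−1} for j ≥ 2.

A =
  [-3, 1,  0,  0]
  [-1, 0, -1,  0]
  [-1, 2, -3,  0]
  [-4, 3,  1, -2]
A Jordan chain for λ = -2 of length 3:
v_1 = (1, 1, 1, 4)ᵀ
v_2 = (1, 2, 2, 3)ᵀ
v_3 = (0, 1, 0, 0)ᵀ

Let N = A − (-2)·I. We want v_3 with N^3 v_3 = 0 but N^2 v_3 ≠ 0; then v_{j-1} := N · v_j for j = 3, …, 2.

Pick v_3 = (0, 1, 0, 0)ᵀ.
Then v_2 = N · v_3 = (1, 2, 2, 3)ᵀ.
Then v_1 = N · v_2 = (1, 1, 1, 4)ᵀ.

Sanity check: (A − (-2)·I) v_1 = (0, 0, 0, 0)ᵀ = 0. ✓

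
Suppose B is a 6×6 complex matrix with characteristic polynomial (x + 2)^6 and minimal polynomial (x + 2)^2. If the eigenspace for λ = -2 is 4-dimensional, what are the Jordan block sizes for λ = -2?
Block sizes for λ = -2: [2, 2, 1, 1]

Step 1 — from the characteristic polynomial, algebraic multiplicity of λ = -2 is 6. From dim ker(B − (-2)·I) = 4, there are exactly 4 Jordan blocks for λ = -2.
Step 2 — from the minimal polynomial, the factor (x + 2)^2 tells us the largest block for λ = -2 has size 2.
Step 3 — with total size 6, 4 blocks, and largest block 2, the block sizes (in nonincreasing order) are [2, 2, 1, 1].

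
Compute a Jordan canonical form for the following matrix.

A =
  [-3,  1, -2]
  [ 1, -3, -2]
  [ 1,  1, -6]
J_2(-4) ⊕ J_1(-4)

The characteristic polynomial is
  det(x·I − A) = x^3 + 12*x^2 + 48*x + 64 = (x + 4)^3

Eigenvalues and multiplicities (the geometric multiplicity of λ is n − rank(A − λI), which equals the number of Jordan blocks for λ):
  λ = -4: algebraic multiplicity = 3, geometric multiplicity = 2

Determining the block sizes for each eigenvalue:
  λ = -4: 2 blocks summing to 3 forces exactly one block of size 2 and the rest size 1 → block sizes [2, 1]

Assembling the blocks gives a Jordan form
J =
  [-4,  1,  0]
  [ 0, -4,  0]
  [ 0,  0, -4]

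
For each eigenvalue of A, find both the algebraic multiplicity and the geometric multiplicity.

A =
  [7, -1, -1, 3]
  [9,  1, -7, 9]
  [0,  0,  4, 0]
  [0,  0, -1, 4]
λ = 4: alg = 4, geom = 2

Step 1 — factor the characteristic polynomial to read off the algebraic multiplicities:
  χ_A(x) = (x - 4)^4

Step 2 — compute geometric multiplicities via the rank-nullity identity g(λ) = n − rank(A − λI):
  rank(A − (4)·I) = 2, so dim ker(A − (4)·I) = n − 2 = 2

Summary:
  λ = 4: algebraic multiplicity = 4, geometric multiplicity = 2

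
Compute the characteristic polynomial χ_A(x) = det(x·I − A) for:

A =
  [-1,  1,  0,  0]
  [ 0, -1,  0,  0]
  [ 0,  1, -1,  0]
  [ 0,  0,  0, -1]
x^4 + 4*x^3 + 6*x^2 + 4*x + 1

Expanding det(x·I − A) (e.g. by cofactor expansion or by noting that A is similar to its Jordan form J, which has the same characteristic polynomial as A) gives
  χ_A(x) = x^4 + 4*x^3 + 6*x^2 + 4*x + 1
which factors as (x + 1)^4. The eigenvalues (with algebraic multiplicities) are λ = -1 with multiplicity 4.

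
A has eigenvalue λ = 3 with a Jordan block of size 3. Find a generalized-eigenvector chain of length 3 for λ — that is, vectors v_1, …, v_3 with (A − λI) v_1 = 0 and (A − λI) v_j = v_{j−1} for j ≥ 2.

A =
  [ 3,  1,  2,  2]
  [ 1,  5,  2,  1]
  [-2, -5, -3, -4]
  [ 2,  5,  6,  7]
A Jordan chain for λ = 3 of length 3:
v_1 = (1, 0, -1, 1)ᵀ
v_2 = (0, 1, -2, 2)ᵀ
v_3 = (1, 0, 0, 0)ᵀ

Let N = A − (3)·I. We want v_3 with N^3 v_3 = 0 but N^2 v_3 ≠ 0; then v_{j-1} := N · v_j for j = 3, …, 2.

Pick v_3 = (1, 0, 0, 0)ᵀ.
Then v_2 = N · v_3 = (0, 1, -2, 2)ᵀ.
Then v_1 = N · v_2 = (1, 0, -1, 1)ᵀ.

Sanity check: (A − (3)·I) v_1 = (0, 0, 0, 0)ᵀ = 0. ✓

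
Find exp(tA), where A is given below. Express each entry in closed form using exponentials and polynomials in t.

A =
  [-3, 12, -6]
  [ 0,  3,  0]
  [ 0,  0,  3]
e^{tA} =
  [exp(-3*t), 2*exp(3*t) - 2*exp(-3*t), -exp(3*t) + exp(-3*t)]
  [0, exp(3*t), 0]
  [0, 0, exp(3*t)]

Strategy: write A = P · J · P⁻¹ where J is a Jordan canonical form, so e^{tA} = P · e^{tJ} · P⁻¹, and e^{tJ} can be computed block-by-block.

A has Jordan form
J =
  [-3, 0, 0]
  [ 0, 3, 0]
  [ 0, 0, 3]
(up to reordering of blocks).

Per-block formulas:
  For a 1×1 block at λ = 3: exp(t · [3]) = [e^(3t)].
  For a 1×1 block at λ = -3: exp(t · [-3]) = [e^(-3t)].

After assembling e^{tJ} and conjugating by P, we get:

e^{tA} =
  [exp(-3*t), 2*exp(3*t) - 2*exp(-3*t), -exp(3*t) + exp(-3*t)]
  [0, exp(3*t), 0]
  [0, 0, exp(3*t)]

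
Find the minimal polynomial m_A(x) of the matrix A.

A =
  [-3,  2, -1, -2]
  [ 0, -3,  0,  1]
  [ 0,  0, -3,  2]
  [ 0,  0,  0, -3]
x^2 + 6*x + 9

The characteristic polynomial is χ_A(x) = (x + 3)^4, so the eigenvalues are known. The minimal polynomial is
  m_A(x) = Π_λ (x − λ)^{k_λ}
where k_λ is the size of the *largest* Jordan block for λ (equivalently, the smallest k with (A − λI)^k v = 0 for every generalised eigenvector v of λ).

  λ = -3: largest Jordan block has size 2, contributing (x + 3)^2

So m_A(x) = (x + 3)^2 = x^2 + 6*x + 9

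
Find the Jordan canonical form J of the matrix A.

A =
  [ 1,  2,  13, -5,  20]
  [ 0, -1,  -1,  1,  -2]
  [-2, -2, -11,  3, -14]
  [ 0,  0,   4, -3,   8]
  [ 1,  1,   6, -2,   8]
J_1(-2) ⊕ J_3(-1) ⊕ J_1(-1)

The characteristic polynomial is
  det(x·I − A) = x^5 + 6*x^4 + 14*x^3 + 16*x^2 + 9*x + 2 = (x + 1)^4*(x + 2)

Eigenvalues and multiplicities (the geometric multiplicity of λ is n − rank(A − λI), which equals the number of Jordan blocks for λ):
  λ = -2: algebraic multiplicity = 1, geometric multiplicity = 1
  λ = -1: algebraic multiplicity = 4, geometric multiplicity = 2

Determining the block sizes for each eigenvalue:
  λ = -2: one block (gm = 1), so the single block has size am = 1 → block sizes [1]
  λ = -1: with am = 4 and gm = 2, the partition is not yet determined (e.g. several partitions of 4 into 2 parts exist). Let N = A − (-1)·I. Computing rank(N^1) = 3, rank(N^2) = 2, rank(N^3) = 1; the number of blocks of size ≥ j is rank(N^{j−1}) − rank(N^j), giving [2, 1, 1]. So we have 1 block(s) of size 3, 1 block(s) of size 1 → block sizes [3, 1]

Assembling the blocks gives a Jordan form
J =
  [-2,  0,  0,  0,  0]
  [ 0, -1,  1,  0,  0]
  [ 0,  0, -1,  1,  0]
  [ 0,  0,  0, -1,  0]
  [ 0,  0,  0,  0, -1]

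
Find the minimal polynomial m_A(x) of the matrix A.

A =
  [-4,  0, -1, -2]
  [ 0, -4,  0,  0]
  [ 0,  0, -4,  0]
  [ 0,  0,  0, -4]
x^2 + 8*x + 16

The characteristic polynomial is χ_A(x) = (x + 4)^4, so the eigenvalues are known. The minimal polynomial is
  m_A(x) = Π_λ (x − λ)^{k_λ}
where k_λ is the size of the *largest* Jordan block for λ (equivalently, the smallest k with (A − λI)^k v = 0 for every generalised eigenvector v of λ).

  λ = -4: largest Jordan block has size 2, contributing (x + 4)^2

So m_A(x) = (x + 4)^2 = x^2 + 8*x + 16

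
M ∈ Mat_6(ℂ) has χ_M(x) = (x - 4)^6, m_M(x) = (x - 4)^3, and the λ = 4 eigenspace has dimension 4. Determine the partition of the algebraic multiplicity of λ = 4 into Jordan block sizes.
Block sizes for λ = 4: [3, 1, 1, 1]

Step 1 — from the characteristic polynomial, algebraic multiplicity of λ = 4 is 6. From dim ker(M − (4)·I) = 4, there are exactly 4 Jordan blocks for λ = 4.
Step 2 — from the minimal polynomial, the factor (x − 4)^3 tells us the largest block for λ = 4 has size 3.
Step 3 — with total size 6, 4 blocks, and largest block 3, the block sizes (in nonincreasing order) are [3, 1, 1, 1].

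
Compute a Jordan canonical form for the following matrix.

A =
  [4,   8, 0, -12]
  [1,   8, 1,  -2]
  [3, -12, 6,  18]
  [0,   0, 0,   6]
J_3(6) ⊕ J_1(6)

The characteristic polynomial is
  det(x·I − A) = x^4 - 24*x^3 + 216*x^2 - 864*x + 1296 = (x - 6)^4

Eigenvalues and multiplicities (the geometric multiplicity of λ is n − rank(A − λI), which equals the number of Jordan blocks for λ):
  λ = 6: algebraic multiplicity = 4, geometric multiplicity = 2

Determining the block sizes for each eigenvalue:
  λ = 6: with am = 4 and gm = 2, the partition is not yet determined (e.g. several partitions of 4 into 2 parts exist). Let N = A − (6)·I. Computing rank(N^1) = 2, rank(N^2) = 1, rank(N^3) = 0; the number of blocks of size ≥ j is rank(N^{j−1}) − rank(N^j), giving [2, 1, 1]. So we have 1 block(s) of size 3, 1 block(s) of size 1 → block sizes [3, 1]

Assembling the blocks gives a Jordan form
J =
  [6, 1, 0, 0]
  [0, 6, 1, 0]
  [0, 0, 6, 0]
  [0, 0, 0, 6]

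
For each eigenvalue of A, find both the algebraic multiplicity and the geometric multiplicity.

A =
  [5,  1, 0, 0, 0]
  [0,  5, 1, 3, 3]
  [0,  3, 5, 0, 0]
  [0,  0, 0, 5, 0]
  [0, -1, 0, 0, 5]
λ = 5: alg = 5, geom = 3

Step 1 — factor the characteristic polynomial to read off the algebraic multiplicities:
  χ_A(x) = (x - 5)^5

Step 2 — compute geometric multiplicities via the rank-nullity identity g(λ) = n − rank(A − λI):
  rank(A − (5)·I) = 2, so dim ker(A − (5)·I) = n − 2 = 3

Summary:
  λ = 5: algebraic multiplicity = 5, geometric multiplicity = 3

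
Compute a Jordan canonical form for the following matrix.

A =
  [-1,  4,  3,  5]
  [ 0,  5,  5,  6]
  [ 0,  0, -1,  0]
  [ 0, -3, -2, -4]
J_3(-1) ⊕ J_1(2)

The characteristic polynomial is
  det(x·I − A) = x^4 + x^3 - 3*x^2 - 5*x - 2 = (x - 2)*(x + 1)^3

Eigenvalues and multiplicities (the geometric multiplicity of λ is n − rank(A − λI), which equals the number of Jordan blocks for λ):
  λ = -1: algebraic multiplicity = 3, geometric multiplicity = 1
  λ = 2: algebraic multiplicity = 1, geometric multiplicity = 1

Determining the block sizes for each eigenvalue:
  λ = -1: one block (gm = 1), so the single block has size am = 3 → block sizes [3]
  λ = 2: one block (gm = 1), so the single block has size am = 1 → block sizes [1]

Assembling the blocks gives a Jordan form
J =
  [-1,  1,  0, 0]
  [ 0, -1,  1, 0]
  [ 0,  0, -1, 0]
  [ 0,  0,  0, 2]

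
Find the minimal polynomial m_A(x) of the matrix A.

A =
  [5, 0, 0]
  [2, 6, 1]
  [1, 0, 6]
x^3 - 17*x^2 + 96*x - 180

The characteristic polynomial is χ_A(x) = (x - 6)^2*(x - 5), so the eigenvalues are known. The minimal polynomial is
  m_A(x) = Π_λ (x − λ)^{k_λ}
where k_λ is the size of the *largest* Jordan block for λ (equivalently, the smallest k with (A − λI)^k v = 0 for every generalised eigenvector v of λ).

  λ = 5: largest Jordan block has size 1, contributing (x − 5)
  λ = 6: largest Jordan block has size 2, contributing (x − 6)^2

So m_A(x) = (x - 6)^2*(x - 5) = x^3 - 17*x^2 + 96*x - 180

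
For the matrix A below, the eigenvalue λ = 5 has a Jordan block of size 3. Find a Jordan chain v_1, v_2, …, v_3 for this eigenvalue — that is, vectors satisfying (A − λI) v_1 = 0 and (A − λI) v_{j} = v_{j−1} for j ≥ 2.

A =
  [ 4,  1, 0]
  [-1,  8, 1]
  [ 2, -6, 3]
A Jordan chain for λ = 5 of length 3:
v_1 = (2, 2, -4)ᵀ
v_2 = (1, 3, -6)ᵀ
v_3 = (0, 1, 0)ᵀ

Let N = A − (5)·I. We want v_3 with N^3 v_3 = 0 but N^2 v_3 ≠ 0; then v_{j-1} := N · v_j for j = 3, …, 2.

Pick v_3 = (0, 1, 0)ᵀ.
Then v_2 = N · v_3 = (1, 3, -6)ᵀ.
Then v_1 = N · v_2 = (2, 2, -4)ᵀ.

Sanity check: (A − (5)·I) v_1 = (0, 0, 0)ᵀ = 0. ✓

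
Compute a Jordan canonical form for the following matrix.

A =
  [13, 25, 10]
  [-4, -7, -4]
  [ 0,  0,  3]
J_2(3) ⊕ J_1(3)

The characteristic polynomial is
  det(x·I − A) = x^3 - 9*x^2 + 27*x - 27 = (x - 3)^3

Eigenvalues and multiplicities (the geometric multiplicity of λ is n − rank(A − λI), which equals the number of Jordan blocks for λ):
  λ = 3: algebraic multiplicity = 3, geometric multiplicity = 2

Determining the block sizes for each eigenvalue:
  λ = 3: 2 blocks summing to 3 forces exactly one block of size 2 and the rest size 1 → block sizes [2, 1]

Assembling the blocks gives a Jordan form
J =
  [3, 1, 0]
  [0, 3, 0]
  [0, 0, 3]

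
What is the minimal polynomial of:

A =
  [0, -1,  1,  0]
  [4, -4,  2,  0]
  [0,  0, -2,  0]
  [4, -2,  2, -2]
x^2 + 4*x + 4

The characteristic polynomial is χ_A(x) = (x + 2)^4, so the eigenvalues are known. The minimal polynomial is
  m_A(x) = Π_λ (x − λ)^{k_λ}
where k_λ is the size of the *largest* Jordan block for λ (equivalently, the smallest k with (A − λI)^k v = 0 for every generalised eigenvector v of λ).

  λ = -2: largest Jordan block has size 2, contributing (x + 2)^2

So m_A(x) = (x + 2)^2 = x^2 + 4*x + 4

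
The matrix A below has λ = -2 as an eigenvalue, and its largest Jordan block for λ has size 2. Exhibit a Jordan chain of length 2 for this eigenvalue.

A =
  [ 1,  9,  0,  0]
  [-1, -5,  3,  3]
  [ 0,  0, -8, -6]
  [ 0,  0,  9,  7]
A Jordan chain for λ = -2 of length 2:
v_1 = (3, -1, 0, 0)ᵀ
v_2 = (1, 0, 0, 0)ᵀ

Let N = A − (-2)·I. We want v_2 with N^2 v_2 = 0 but N^1 v_2 ≠ 0; then v_{j-1} := N · v_j for j = 2, …, 2.

Pick v_2 = (1, 0, 0, 0)ᵀ.
Then v_1 = N · v_2 = (3, -1, 0, 0)ᵀ.

Sanity check: (A − (-2)·I) v_1 = (0, 0, 0, 0)ᵀ = 0. ✓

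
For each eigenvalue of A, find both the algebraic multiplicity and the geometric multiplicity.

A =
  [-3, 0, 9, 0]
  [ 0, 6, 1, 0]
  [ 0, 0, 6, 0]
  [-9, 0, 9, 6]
λ = -3: alg = 1, geom = 1; λ = 6: alg = 3, geom = 2

Step 1 — factor the characteristic polynomial to read off the algebraic multiplicities:
  χ_A(x) = (x - 6)^3*(x + 3)

Step 2 — compute geometric multiplicities via the rank-nullity identity g(λ) = n − rank(A − λI):
  rank(A − (-3)·I) = 3, so dim ker(A − (-3)·I) = n − 3 = 1
  rank(A − (6)·I) = 2, so dim ker(A − (6)·I) = n − 2 = 2

Summary:
  λ = -3: algebraic multiplicity = 1, geometric multiplicity = 1
  λ = 6: algebraic multiplicity = 3, geometric multiplicity = 2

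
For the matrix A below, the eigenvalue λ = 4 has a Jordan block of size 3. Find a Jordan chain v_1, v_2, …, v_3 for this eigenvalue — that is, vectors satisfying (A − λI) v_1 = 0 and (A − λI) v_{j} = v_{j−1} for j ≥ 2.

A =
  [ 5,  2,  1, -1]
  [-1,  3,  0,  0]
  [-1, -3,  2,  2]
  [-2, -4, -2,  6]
A Jordan chain for λ = 4 of length 3:
v_1 = (1, -1, -1, -2)ᵀ
v_2 = (2, -1, -3, -4)ᵀ
v_3 = (0, 1, 0, 0)ᵀ

Let N = A − (4)·I. We want v_3 with N^3 v_3 = 0 but N^2 v_3 ≠ 0; then v_{j-1} := N · v_j for j = 3, …, 2.

Pick v_3 = (0, 1, 0, 0)ᵀ.
Then v_2 = N · v_3 = (2, -1, -3, -4)ᵀ.
Then v_1 = N · v_2 = (1, -1, -1, -2)ᵀ.

Sanity check: (A − (4)·I) v_1 = (0, 0, 0, 0)ᵀ = 0. ✓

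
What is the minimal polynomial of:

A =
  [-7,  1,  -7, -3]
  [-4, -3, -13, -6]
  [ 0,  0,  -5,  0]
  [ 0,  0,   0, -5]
x^3 + 15*x^2 + 75*x + 125

The characteristic polynomial is χ_A(x) = (x + 5)^4, so the eigenvalues are known. The minimal polynomial is
  m_A(x) = Π_λ (x − λ)^{k_λ}
where k_λ is the size of the *largest* Jordan block for λ (equivalently, the smallest k with (A − λI)^k v = 0 for every generalised eigenvector v of λ).

  λ = -5: largest Jordan block has size 3, contributing (x + 5)^3

So m_A(x) = (x + 5)^3 = x^3 + 15*x^2 + 75*x + 125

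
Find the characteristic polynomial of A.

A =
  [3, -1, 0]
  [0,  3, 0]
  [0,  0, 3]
x^3 - 9*x^2 + 27*x - 27

Expanding det(x·I − A) (e.g. by cofactor expansion or by noting that A is similar to its Jordan form J, which has the same characteristic polynomial as A) gives
  χ_A(x) = x^3 - 9*x^2 + 27*x - 27
which factors as (x - 3)^3. The eigenvalues (with algebraic multiplicities) are λ = 3 with multiplicity 3.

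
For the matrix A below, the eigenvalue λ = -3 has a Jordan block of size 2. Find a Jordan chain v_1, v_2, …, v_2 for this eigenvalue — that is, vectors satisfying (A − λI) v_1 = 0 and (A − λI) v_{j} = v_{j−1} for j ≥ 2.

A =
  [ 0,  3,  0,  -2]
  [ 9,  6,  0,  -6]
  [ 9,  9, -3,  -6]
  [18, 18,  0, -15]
A Jordan chain for λ = -3 of length 2:
v_1 = (3, 9, 9, 18)ᵀ
v_2 = (1, 0, 0, 0)ᵀ

Let N = A − (-3)·I. We want v_2 with N^2 v_2 = 0 but N^1 v_2 ≠ 0; then v_{j-1} := N · v_j for j = 2, …, 2.

Pick v_2 = (1, 0, 0, 0)ᵀ.
Then v_1 = N · v_2 = (3, 9, 9, 18)ᵀ.

Sanity check: (A − (-3)·I) v_1 = (0, 0, 0, 0)ᵀ = 0. ✓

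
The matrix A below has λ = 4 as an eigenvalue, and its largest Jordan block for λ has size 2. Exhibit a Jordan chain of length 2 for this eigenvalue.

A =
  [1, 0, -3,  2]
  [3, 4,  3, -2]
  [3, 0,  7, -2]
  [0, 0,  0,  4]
A Jordan chain for λ = 4 of length 2:
v_1 = (-3, 3, 3, 0)ᵀ
v_2 = (1, 0, 0, 0)ᵀ

Let N = A − (4)·I. We want v_2 with N^2 v_2 = 0 but N^1 v_2 ≠ 0; then v_{j-1} := N · v_j for j = 2, …, 2.

Pick v_2 = (1, 0, 0, 0)ᵀ.
Then v_1 = N · v_2 = (-3, 3, 3, 0)ᵀ.

Sanity check: (A − (4)·I) v_1 = (0, 0, 0, 0)ᵀ = 0. ✓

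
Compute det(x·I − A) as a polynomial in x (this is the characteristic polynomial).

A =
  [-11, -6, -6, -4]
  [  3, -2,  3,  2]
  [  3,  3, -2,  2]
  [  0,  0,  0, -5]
x^4 + 20*x^3 + 150*x^2 + 500*x + 625

Expanding det(x·I − A) (e.g. by cofactor expansion or by noting that A is similar to its Jordan form J, which has the same characteristic polynomial as A) gives
  χ_A(x) = x^4 + 20*x^3 + 150*x^2 + 500*x + 625
which factors as (x + 5)^4. The eigenvalues (with algebraic multiplicities) are λ = -5 with multiplicity 4.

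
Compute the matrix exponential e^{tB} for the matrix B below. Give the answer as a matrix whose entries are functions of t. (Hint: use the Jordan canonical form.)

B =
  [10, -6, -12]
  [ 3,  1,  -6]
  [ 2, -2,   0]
e^{tB} =
  [7*exp(4*t) - 6*exp(3*t), -6*exp(4*t) + 6*exp(3*t), -12*exp(4*t) + 12*exp(3*t)]
  [3*exp(4*t) - 3*exp(3*t), -2*exp(4*t) + 3*exp(3*t), -6*exp(4*t) + 6*exp(3*t)]
  [2*exp(4*t) - 2*exp(3*t), -2*exp(4*t) + 2*exp(3*t), -3*exp(4*t) + 4*exp(3*t)]

Strategy: write B = P · J · P⁻¹ where J is a Jordan canonical form, so e^{tB} = P · e^{tJ} · P⁻¹, and e^{tJ} can be computed block-by-block.

B has Jordan form
J =
  [3, 0, 0]
  [0, 4, 0]
  [0, 0, 4]
(up to reordering of blocks).

Per-block formulas:
  For a 1×1 block at λ = 4: exp(t · [4]) = [e^(4t)].
  For a 1×1 block at λ = 3: exp(t · [3]) = [e^(3t)].

After assembling e^{tJ} and conjugating by P, we get:

e^{tB} =
  [7*exp(4*t) - 6*exp(3*t), -6*exp(4*t) + 6*exp(3*t), -12*exp(4*t) + 12*exp(3*t)]
  [3*exp(4*t) - 3*exp(3*t), -2*exp(4*t) + 3*exp(3*t), -6*exp(4*t) + 6*exp(3*t)]
  [2*exp(4*t) - 2*exp(3*t), -2*exp(4*t) + 2*exp(3*t), -3*exp(4*t) + 4*exp(3*t)]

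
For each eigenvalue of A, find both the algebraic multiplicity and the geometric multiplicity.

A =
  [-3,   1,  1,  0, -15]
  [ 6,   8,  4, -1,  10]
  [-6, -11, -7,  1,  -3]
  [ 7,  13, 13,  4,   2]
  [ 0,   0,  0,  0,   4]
λ = -3: alg = 2, geom = 1; λ = 4: alg = 3, geom = 1

Step 1 — factor the characteristic polynomial to read off the algebraic multiplicities:
  χ_A(x) = (x - 4)^3*(x + 3)^2

Step 2 — compute geometric multiplicities via the rank-nullity identity g(λ) = n − rank(A − λI):
  rank(A − (-3)·I) = 4, so dim ker(A − (-3)·I) = n − 4 = 1
  rank(A − (4)·I) = 4, so dim ker(A − (4)·I) = n − 4 = 1

Summary:
  λ = -3: algebraic multiplicity = 2, geometric multiplicity = 1
  λ = 4: algebraic multiplicity = 3, geometric multiplicity = 1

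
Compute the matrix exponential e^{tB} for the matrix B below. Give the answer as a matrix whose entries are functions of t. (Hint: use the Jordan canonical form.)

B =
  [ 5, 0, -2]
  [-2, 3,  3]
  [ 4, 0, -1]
e^{tB} =
  [2*exp(3*t) - exp(t), 0, -exp(3*t) + exp(t)]
  [2*t*exp(3*t) - 2*exp(3*t) + 2*exp(t), exp(3*t), -t*exp(3*t) + 2*exp(3*t) - 2*exp(t)]
  [2*exp(3*t) - 2*exp(t), 0, -exp(3*t) + 2*exp(t)]

Strategy: write B = P · J · P⁻¹ where J is a Jordan canonical form, so e^{tB} = P · e^{tJ} · P⁻¹, and e^{tJ} can be computed block-by-block.

B has Jordan form
J =
  [1, 0, 0]
  [0, 3, 1]
  [0, 0, 3]
(up to reordering of blocks).

Per-block formulas:
  For a 2×2 Jordan block J_2(3): exp(t · J_2(3)) = e^(3t)·(I + t·N), where N is the 2×2 nilpotent shift.
  For a 1×1 block at λ = 1: exp(t · [1]) = [e^(1t)].

After assembling e^{tJ} and conjugating by P, we get:

e^{tB} =
  [2*exp(3*t) - exp(t), 0, -exp(3*t) + exp(t)]
  [2*t*exp(3*t) - 2*exp(3*t) + 2*exp(t), exp(3*t), -t*exp(3*t) + 2*exp(3*t) - 2*exp(t)]
  [2*exp(3*t) - 2*exp(t), 0, -exp(3*t) + 2*exp(t)]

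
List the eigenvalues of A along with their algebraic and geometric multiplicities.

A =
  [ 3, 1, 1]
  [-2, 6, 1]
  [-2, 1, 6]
λ = 5: alg = 3, geom = 2

Step 1 — factor the characteristic polynomial to read off the algebraic multiplicities:
  χ_A(x) = (x - 5)^3

Step 2 — compute geometric multiplicities via the rank-nullity identity g(λ) = n − rank(A − λI):
  rank(A − (5)·I) = 1, so dim ker(A − (5)·I) = n − 1 = 2

Summary:
  λ = 5: algebraic multiplicity = 3, geometric multiplicity = 2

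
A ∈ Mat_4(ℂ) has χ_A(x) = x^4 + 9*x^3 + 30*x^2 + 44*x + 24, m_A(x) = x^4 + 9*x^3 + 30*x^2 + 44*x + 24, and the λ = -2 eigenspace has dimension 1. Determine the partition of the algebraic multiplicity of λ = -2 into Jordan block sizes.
Block sizes for λ = -2: [3]

Step 1 — from the characteristic polynomial, algebraic multiplicity of λ = -2 is 3. From dim ker(A − (-2)·I) = 1, there are exactly 1 Jordan blocks for λ = -2.
Step 2 — from the minimal polynomial, the factor (x + 2)^3 tells us the largest block for λ = -2 has size 3.
Step 3 — with total size 3, 1 blocks, and largest block 3, the block sizes (in nonincreasing order) are [3].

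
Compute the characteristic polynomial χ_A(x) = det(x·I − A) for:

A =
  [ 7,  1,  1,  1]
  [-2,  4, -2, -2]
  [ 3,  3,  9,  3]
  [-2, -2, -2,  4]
x^4 - 24*x^3 + 216*x^2 - 864*x + 1296

Expanding det(x·I − A) (e.g. by cofactor expansion or by noting that A is similar to its Jordan form J, which has the same characteristic polynomial as A) gives
  χ_A(x) = x^4 - 24*x^3 + 216*x^2 - 864*x + 1296
which factors as (x - 6)^4. The eigenvalues (with algebraic multiplicities) are λ = 6 with multiplicity 4.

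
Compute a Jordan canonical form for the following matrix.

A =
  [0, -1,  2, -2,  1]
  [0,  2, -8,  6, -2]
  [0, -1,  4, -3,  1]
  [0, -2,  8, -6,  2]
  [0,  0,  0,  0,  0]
J_2(0) ⊕ J_2(0) ⊕ J_1(0)

The characteristic polynomial is
  det(x·I − A) = x^5

Eigenvalues and multiplicities (the geometric multiplicity of λ is n − rank(A − λI), which equals the number of Jordan blocks for λ):
  λ = 0: algebraic multiplicity = 5, geometric multiplicity = 3

Determining the block sizes for each eigenvalue:
  λ = 0: with am = 5 and gm = 3, the partition is not yet determined (e.g. several partitions of 5 into 3 parts exist). Let N = A − (0)·I. Computing rank(N^1) = 2, rank(N^2) = 0; the number of blocks of size ≥ j is rank(N^{j−1}) − rank(N^j), giving [3, 2]. So we have 2 block(s) of size 2, 1 block(s) of size 1 → block sizes [2, 2, 1]

Assembling the blocks gives a Jordan form
J =
  [0, 1, 0, 0, 0]
  [0, 0, 0, 0, 0]
  [0, 0, 0, 1, 0]
  [0, 0, 0, 0, 0]
  [0, 0, 0, 0, 0]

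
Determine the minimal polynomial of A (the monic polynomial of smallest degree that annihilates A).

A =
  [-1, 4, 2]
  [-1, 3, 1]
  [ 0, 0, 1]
x^2 - 2*x + 1

The characteristic polynomial is χ_A(x) = (x - 1)^3, so the eigenvalues are known. The minimal polynomial is
  m_A(x) = Π_λ (x − λ)^{k_λ}
where k_λ is the size of the *largest* Jordan block for λ (equivalently, the smallest k with (A − λI)^k v = 0 for every generalised eigenvector v of λ).

  λ = 1: largest Jordan block has size 2, contributing (x − 1)^2

So m_A(x) = (x - 1)^2 = x^2 - 2*x + 1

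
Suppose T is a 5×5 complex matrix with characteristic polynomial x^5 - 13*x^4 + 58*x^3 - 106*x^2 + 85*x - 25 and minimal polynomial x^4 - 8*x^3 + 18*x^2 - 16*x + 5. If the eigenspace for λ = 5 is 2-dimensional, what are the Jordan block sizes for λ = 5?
Block sizes for λ = 5: [1, 1]

Step 1 — from the characteristic polynomial, algebraic multiplicity of λ = 5 is 2. From dim ker(T − (5)·I) = 2, there are exactly 2 Jordan blocks for λ = 5.
Step 2 — from the minimal polynomial, the factor (x − 5) tells us the largest block for λ = 5 has size 1.
Step 3 — with total size 2, 2 blocks, and largest block 1, the block sizes (in nonincreasing order) are [1, 1].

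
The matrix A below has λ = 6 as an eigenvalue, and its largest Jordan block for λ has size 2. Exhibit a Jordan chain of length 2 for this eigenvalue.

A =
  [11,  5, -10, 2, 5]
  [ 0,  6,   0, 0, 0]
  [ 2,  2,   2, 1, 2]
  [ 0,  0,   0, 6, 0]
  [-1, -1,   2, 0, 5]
A Jordan chain for λ = 6 of length 2:
v_1 = (5, 0, 2, 0, -1)ᵀ
v_2 = (1, 0, 0, 0, 0)ᵀ

Let N = A − (6)·I. We want v_2 with N^2 v_2 = 0 but N^1 v_2 ≠ 0; then v_{j-1} := N · v_j for j = 2, …, 2.

Pick v_2 = (1, 0, 0, 0, 0)ᵀ.
Then v_1 = N · v_2 = (5, 0, 2, 0, -1)ᵀ.

Sanity check: (A − (6)·I) v_1 = (0, 0, 0, 0, 0)ᵀ = 0. ✓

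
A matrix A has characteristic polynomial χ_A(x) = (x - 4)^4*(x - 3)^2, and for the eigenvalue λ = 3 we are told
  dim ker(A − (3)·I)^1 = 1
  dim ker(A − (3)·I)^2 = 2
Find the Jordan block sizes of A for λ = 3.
Block sizes for λ = 3: [2]

From the dimensions of kernels of powers, the number of Jordan blocks of size at least j is d_j − d_{j−1} where d_j = dim ker(N^j) (with d_0 = 0). Computing the differences gives [1, 1].
The number of blocks of size exactly k is (#blocks of size ≥ k) − (#blocks of size ≥ k + 1), so the partition is: 1 block(s) of size 2.
In nonincreasing order the block sizes are [2].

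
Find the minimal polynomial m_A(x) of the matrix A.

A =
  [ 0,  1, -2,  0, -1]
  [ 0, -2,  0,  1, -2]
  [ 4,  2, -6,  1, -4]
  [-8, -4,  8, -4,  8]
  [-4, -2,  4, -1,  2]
x^2 + 4*x + 4

The characteristic polynomial is χ_A(x) = (x + 2)^5, so the eigenvalues are known. The minimal polynomial is
  m_A(x) = Π_λ (x − λ)^{k_λ}
where k_λ is the size of the *largest* Jordan block for λ (equivalently, the smallest k with (A − λI)^k v = 0 for every generalised eigenvector v of λ).

  λ = -2: largest Jordan block has size 2, contributing (x + 2)^2

So m_A(x) = (x + 2)^2 = x^2 + 4*x + 4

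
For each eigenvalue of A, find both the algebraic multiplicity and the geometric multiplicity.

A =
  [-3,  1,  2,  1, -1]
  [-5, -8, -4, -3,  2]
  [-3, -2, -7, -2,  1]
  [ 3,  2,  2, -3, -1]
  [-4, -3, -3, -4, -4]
λ = -5: alg = 5, geom = 2

Step 1 — factor the characteristic polynomial to read off the algebraic multiplicities:
  χ_A(x) = (x + 5)^5

Step 2 — compute geometric multiplicities via the rank-nullity identity g(λ) = n − rank(A − λI):
  rank(A − (-5)·I) = 3, so dim ker(A − (-5)·I) = n − 3 = 2

Summary:
  λ = -5: algebraic multiplicity = 5, geometric multiplicity = 2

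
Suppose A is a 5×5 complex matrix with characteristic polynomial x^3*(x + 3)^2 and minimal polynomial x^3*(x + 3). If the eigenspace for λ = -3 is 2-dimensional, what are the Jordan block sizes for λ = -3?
Block sizes for λ = -3: [1, 1]

Step 1 — from the characteristic polynomial, algebraic multiplicity of λ = -3 is 2. From dim ker(A − (-3)·I) = 2, there are exactly 2 Jordan blocks for λ = -3.
Step 2 — from the minimal polynomial, the factor (x + 3) tells us the largest block for λ = -3 has size 1.
Step 3 — with total size 2, 2 blocks, and largest block 1, the block sizes (in nonincreasing order) are [1, 1].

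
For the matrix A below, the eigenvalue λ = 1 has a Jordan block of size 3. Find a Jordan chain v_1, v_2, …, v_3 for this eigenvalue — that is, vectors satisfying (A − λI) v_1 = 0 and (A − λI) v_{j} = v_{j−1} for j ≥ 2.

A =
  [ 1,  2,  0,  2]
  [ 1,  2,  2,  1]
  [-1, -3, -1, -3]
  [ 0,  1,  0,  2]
A Jordan chain for λ = 1 of length 3:
v_1 = (2, -1, -1, 1)ᵀ
v_2 = (0, 1, -1, 0)ᵀ
v_3 = (1, 0, 0, 0)ᵀ

Let N = A − (1)·I. We want v_3 with N^3 v_3 = 0 but N^2 v_3 ≠ 0; then v_{j-1} := N · v_j for j = 3, …, 2.

Pick v_3 = (1, 0, 0, 0)ᵀ.
Then v_2 = N · v_3 = (0, 1, -1, 0)ᵀ.
Then v_1 = N · v_2 = (2, -1, -1, 1)ᵀ.

Sanity check: (A − (1)·I) v_1 = (0, 0, 0, 0)ᵀ = 0. ✓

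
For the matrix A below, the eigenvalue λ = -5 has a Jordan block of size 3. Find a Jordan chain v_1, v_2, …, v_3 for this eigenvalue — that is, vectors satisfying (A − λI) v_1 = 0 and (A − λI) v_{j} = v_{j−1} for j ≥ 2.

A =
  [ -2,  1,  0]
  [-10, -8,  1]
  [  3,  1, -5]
A Jordan chain for λ = -5 of length 3:
v_1 = (-1, 3, -1)ᵀ
v_2 = (3, -10, 3)ᵀ
v_3 = (1, 0, 0)ᵀ

Let N = A − (-5)·I. We want v_3 with N^3 v_3 = 0 but N^2 v_3 ≠ 0; then v_{j-1} := N · v_j for j = 3, …, 2.

Pick v_3 = (1, 0, 0)ᵀ.
Then v_2 = N · v_3 = (3, -10, 3)ᵀ.
Then v_1 = N · v_2 = (-1, 3, -1)ᵀ.

Sanity check: (A − (-5)·I) v_1 = (0, 0, 0)ᵀ = 0. ✓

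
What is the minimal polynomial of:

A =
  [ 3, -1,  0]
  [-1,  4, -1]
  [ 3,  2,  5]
x^3 - 12*x^2 + 48*x - 64

The characteristic polynomial is χ_A(x) = (x - 4)^3, so the eigenvalues are known. The minimal polynomial is
  m_A(x) = Π_λ (x − λ)^{k_λ}
where k_λ is the size of the *largest* Jordan block for λ (equivalently, the smallest k with (A − λI)^k v = 0 for every generalised eigenvector v of λ).

  λ = 4: largest Jordan block has size 3, contributing (x − 4)^3

So m_A(x) = (x - 4)^3 = x^3 - 12*x^2 + 48*x - 64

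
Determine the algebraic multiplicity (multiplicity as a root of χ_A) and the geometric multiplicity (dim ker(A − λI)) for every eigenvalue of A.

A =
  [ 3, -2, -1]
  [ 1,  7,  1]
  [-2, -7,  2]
λ = 4: alg = 3, geom = 1

Step 1 — factor the characteristic polynomial to read off the algebraic multiplicities:
  χ_A(x) = (x - 4)^3

Step 2 — compute geometric multiplicities via the rank-nullity identity g(λ) = n − rank(A − λI):
  rank(A − (4)·I) = 2, so dim ker(A − (4)·I) = n − 2 = 1

Summary:
  λ = 4: algebraic multiplicity = 3, geometric multiplicity = 1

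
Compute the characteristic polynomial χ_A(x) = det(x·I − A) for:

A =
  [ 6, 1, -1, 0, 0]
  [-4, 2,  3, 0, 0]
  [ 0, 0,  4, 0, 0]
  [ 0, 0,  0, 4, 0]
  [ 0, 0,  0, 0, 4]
x^5 - 20*x^4 + 160*x^3 - 640*x^2 + 1280*x - 1024

Expanding det(x·I − A) (e.g. by cofactor expansion or by noting that A is similar to its Jordan form J, which has the same characteristic polynomial as A) gives
  χ_A(x) = x^5 - 20*x^4 + 160*x^3 - 640*x^2 + 1280*x - 1024
which factors as (x - 4)^5. The eigenvalues (with algebraic multiplicities) are λ = 4 with multiplicity 5.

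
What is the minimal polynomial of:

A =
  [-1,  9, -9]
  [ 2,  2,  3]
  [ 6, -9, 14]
x^2 - 10*x + 25

The characteristic polynomial is χ_A(x) = (x - 5)^3, so the eigenvalues are known. The minimal polynomial is
  m_A(x) = Π_λ (x − λ)^{k_λ}
where k_λ is the size of the *largest* Jordan block for λ (equivalently, the smallest k with (A − λI)^k v = 0 for every generalised eigenvector v of λ).

  λ = 5: largest Jordan block has size 2, contributing (x − 5)^2

So m_A(x) = (x - 5)^2 = x^2 - 10*x + 25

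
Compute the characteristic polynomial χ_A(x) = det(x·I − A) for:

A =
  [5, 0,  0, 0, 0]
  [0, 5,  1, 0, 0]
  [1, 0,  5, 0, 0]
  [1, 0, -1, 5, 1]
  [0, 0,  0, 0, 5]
x^5 - 25*x^4 + 250*x^3 - 1250*x^2 + 3125*x - 3125

Expanding det(x·I − A) (e.g. by cofactor expansion or by noting that A is similar to its Jordan form J, which has the same characteristic polynomial as A) gives
  χ_A(x) = x^5 - 25*x^4 + 250*x^3 - 1250*x^2 + 3125*x - 3125
which factors as (x - 5)^5. The eigenvalues (with algebraic multiplicities) are λ = 5 with multiplicity 5.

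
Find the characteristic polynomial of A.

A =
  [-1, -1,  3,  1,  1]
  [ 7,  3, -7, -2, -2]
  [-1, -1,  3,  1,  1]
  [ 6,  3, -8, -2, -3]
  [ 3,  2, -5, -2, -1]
x^5 - 2*x^4 + x^3

Expanding det(x·I − A) (e.g. by cofactor expansion or by noting that A is similar to its Jordan form J, which has the same characteristic polynomial as A) gives
  χ_A(x) = x^5 - 2*x^4 + x^3
which factors as x^3*(x - 1)^2. The eigenvalues (with algebraic multiplicities) are λ = 0 with multiplicity 3, λ = 1 with multiplicity 2.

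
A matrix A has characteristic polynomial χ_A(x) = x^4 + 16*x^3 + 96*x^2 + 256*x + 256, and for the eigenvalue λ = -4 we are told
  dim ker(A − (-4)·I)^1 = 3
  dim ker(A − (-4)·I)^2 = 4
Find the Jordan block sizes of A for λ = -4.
Block sizes for λ = -4: [2, 1, 1]

From the dimensions of kernels of powers, the number of Jordan blocks of size at least j is d_j − d_{j−1} where d_j = dim ker(N^j) (with d_0 = 0). Computing the differences gives [3, 1].
The number of blocks of size exactly k is (#blocks of size ≥ k) − (#blocks of size ≥ k + 1), so the partition is: 2 block(s) of size 1, 1 block(s) of size 2.
In nonincreasing order the block sizes are [2, 1, 1].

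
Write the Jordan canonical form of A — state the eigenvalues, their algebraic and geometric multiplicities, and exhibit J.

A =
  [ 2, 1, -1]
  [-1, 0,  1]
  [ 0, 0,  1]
J_2(1) ⊕ J_1(1)

The characteristic polynomial is
  det(x·I − A) = x^3 - 3*x^2 + 3*x - 1 = (x - 1)^3

Eigenvalues and multiplicities (the geometric multiplicity of λ is n − rank(A − λI), which equals the number of Jordan blocks for λ):
  λ = 1: algebraic multiplicity = 3, geometric multiplicity = 2

Determining the block sizes for each eigenvalue:
  λ = 1: 2 blocks summing to 3 forces exactly one block of size 2 and the rest size 1 → block sizes [2, 1]

Assembling the blocks gives a Jordan form
J =
  [1, 1, 0]
  [0, 1, 0]
  [0, 0, 1]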